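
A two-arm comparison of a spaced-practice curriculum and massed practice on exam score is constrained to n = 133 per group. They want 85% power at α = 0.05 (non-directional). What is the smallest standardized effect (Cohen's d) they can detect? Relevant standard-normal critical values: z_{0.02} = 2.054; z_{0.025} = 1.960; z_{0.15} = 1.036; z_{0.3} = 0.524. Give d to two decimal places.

For two independent groups of n = 133 each: d_min = (z_{α/2} + z_β)·√(2/n).
z-sum = 1.960 + 1.036 = 2.996.
d_min = 2.996 × √(2/133) = 2.996 × 0.1226 = 0.367.

d_min ≈ 0.37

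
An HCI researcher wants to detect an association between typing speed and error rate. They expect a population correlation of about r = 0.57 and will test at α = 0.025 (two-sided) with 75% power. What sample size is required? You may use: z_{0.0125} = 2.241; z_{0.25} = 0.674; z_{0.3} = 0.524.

n = 24

Fisher's z: C = ½·ln((1+r)/(1−r)) = ½·ln(3.6512) = 0.6475.
n = ((z_{α/2} + z_β)/C)² + 3.
(2.241 + 0.674) / 0.6475 = 2.915 / 0.6475 = 4.502.
n = 4.502² + 3 = 20.27 + 3 = 23.3.
Round up.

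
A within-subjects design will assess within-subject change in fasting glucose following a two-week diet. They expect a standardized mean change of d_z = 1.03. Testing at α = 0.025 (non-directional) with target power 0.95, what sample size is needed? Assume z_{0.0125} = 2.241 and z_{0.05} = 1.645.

n = 15 pairs

For a paired (one-sample on differences) test: n = ((z_{α/2} + z_β) / d)².
z_{α/2} + z_β = 2.241 + 1.645 = 3.886.
n = (3.886 / 1.03)² = 3.773² = 14.23.
Round up.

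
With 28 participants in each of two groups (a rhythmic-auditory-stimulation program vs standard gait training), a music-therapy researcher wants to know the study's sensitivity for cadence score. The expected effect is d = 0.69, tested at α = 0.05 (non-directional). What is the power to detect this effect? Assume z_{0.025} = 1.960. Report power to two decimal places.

power ≈ 0.73

For two equal groups, power = Φ(d·√(n/2) − z_{α/2}).
d·√(n/2) = 0.69 × √(28/2) = 0.69 × 3.742 = 2.582.
z_β = 2.582 − 1.960 = 0.622.
Power = Φ(0.622) = 0.733.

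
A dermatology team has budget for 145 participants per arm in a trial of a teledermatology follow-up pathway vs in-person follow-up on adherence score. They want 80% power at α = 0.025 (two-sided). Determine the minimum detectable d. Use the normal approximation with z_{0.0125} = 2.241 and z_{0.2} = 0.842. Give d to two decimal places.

For two independent groups of n = 145 each: d_min = (z_{α/2} + z_β)·√(2/n).
z-sum = 2.241 + 0.842 = 3.083.
d_min = 3.083 × √(2/145) = 3.083 × 0.1174 = 0.362.

d_min ≈ 0.36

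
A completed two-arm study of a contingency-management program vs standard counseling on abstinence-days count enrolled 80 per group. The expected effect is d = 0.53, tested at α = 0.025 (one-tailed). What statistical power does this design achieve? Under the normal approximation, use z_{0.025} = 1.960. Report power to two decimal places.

For two equal groups, power = Φ(d·√(n/2) − z_{α}).
d·√(n/2) = 0.53 × √(80/2) = 0.53 × 6.325 = 3.352.
z_β = 3.352 − 1.960 = 1.392.
Power = Φ(1.392) = 0.918.

power ≈ 0.92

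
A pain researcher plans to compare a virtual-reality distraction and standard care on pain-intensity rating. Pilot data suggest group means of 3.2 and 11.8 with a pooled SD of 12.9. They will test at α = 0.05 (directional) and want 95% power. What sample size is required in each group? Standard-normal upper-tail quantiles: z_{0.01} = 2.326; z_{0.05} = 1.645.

n = 49 per group

Cohen's d = |M₁ − M₂| / SD_pooled = |3.2 − 11.8| / 12.9 = 8.6 / 12.9 = 0.667.
For two independent groups with equal n: n = 2·((z_{α} + z_β) / d)².
z_{α} + z_β = 1.645 + 1.645 = 3.290.
n = 2 × (3.290 / 0.667)² = 2 × 4.933² = 2 × 24.33 = 48.7.
Round up to the next whole participant.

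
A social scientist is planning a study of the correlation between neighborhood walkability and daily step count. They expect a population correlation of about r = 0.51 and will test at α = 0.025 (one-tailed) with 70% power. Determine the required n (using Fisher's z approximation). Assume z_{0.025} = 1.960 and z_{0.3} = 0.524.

n = 23

Fisher's z: C = ½·ln((1+r)/(1−r)) = ½·ln(3.0816) = 0.5627.
n = ((z_{α} + z_β)/C)² + 3.
(1.960 + 0.524) / 0.5627 = 2.484 / 0.5627 = 4.414.
n = 4.414² + 3 = 19.49 + 3 = 22.5.
Round up.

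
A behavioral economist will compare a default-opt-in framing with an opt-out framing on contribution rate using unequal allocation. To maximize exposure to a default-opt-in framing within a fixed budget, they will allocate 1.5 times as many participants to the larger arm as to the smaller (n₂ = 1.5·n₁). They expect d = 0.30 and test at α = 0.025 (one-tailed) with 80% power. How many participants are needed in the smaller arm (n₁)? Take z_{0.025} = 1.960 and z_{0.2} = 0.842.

With allocation ratio k = n₂/n₁ = 1.5, Var(x̄₁−x̄₂) = σ²(1/n₁ + 1/(k·n₁)) = σ²·(k+1)/(k·n₁).
So n₁ = (1 + 1/k)·((z_{α} + z_β)/d)² = 1.667 × (2.802/0.30)².
n₁ = 1.667 × 87.24 = 145.4.
Round up: n₁ = 146, giving n₂ = 1.5 × 146 = 219.

n₁ = 146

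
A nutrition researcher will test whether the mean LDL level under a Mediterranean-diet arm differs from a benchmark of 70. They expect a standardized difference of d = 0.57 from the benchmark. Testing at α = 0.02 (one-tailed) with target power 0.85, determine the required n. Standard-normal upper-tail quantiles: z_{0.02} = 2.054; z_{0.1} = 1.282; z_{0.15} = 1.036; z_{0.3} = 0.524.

n = 30

For a one-sample test: n = ((z_{α} + z_β) / d)².
z_{α} + z_β = 2.054 + 1.036 = 3.090.
n = (3.090 / 0.57)² = 5.421² = 29.39.
Round up.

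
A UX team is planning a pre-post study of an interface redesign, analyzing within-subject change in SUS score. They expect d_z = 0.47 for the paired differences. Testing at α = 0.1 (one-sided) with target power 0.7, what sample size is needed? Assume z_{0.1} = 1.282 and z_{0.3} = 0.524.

For a paired (one-sample on differences) test: n = ((z_{α} + z_β) / d)².
z_{α} + z_β = 1.282 + 0.524 = 1.806.
n = (1.806 / 0.47)² = 3.843² = 14.77.
Round up.

n = 15 pairs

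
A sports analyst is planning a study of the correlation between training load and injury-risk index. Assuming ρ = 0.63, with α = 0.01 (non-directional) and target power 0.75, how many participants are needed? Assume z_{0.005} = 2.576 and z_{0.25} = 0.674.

Fisher's z: C = ½·ln((1+r)/(1−r)) = ½·ln(4.4054) = 0.7414.
n = ((z_{α/2} + z_β)/C)² + 3.
(2.576 + 0.674) / 0.7414 = 3.250 / 0.7414 = 4.384.
n = 4.384² + 3 = 19.22 + 3 = 22.2.
Round up.

n = 23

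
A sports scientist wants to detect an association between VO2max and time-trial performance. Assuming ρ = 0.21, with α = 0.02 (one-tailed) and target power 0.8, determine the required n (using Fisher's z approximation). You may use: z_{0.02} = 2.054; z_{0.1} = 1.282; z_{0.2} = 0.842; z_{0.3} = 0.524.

n = 188

Fisher's z: C = ½·ln((1+r)/(1−r)) = ½·ln(1.5316) = 0.2132.
n = ((z_{α} + z_β)/C)² + 3.
(2.054 + 0.842) / 0.2132 = 2.896 / 0.2132 = 13.583.
n = 13.583² + 3 = 184.51 + 3 = 187.5.
Round up.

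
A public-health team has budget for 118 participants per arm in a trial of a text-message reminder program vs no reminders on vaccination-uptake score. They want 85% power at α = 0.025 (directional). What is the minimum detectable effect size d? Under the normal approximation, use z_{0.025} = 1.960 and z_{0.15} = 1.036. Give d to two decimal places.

For two independent groups of n = 118 each: d_min = (z_{α} + z_β)·√(2/n).
z-sum = 1.960 + 1.036 = 2.996.
d_min = 2.996 × √(2/118) = 2.996 × 0.1302 = 0.390.

d_min ≈ 0.39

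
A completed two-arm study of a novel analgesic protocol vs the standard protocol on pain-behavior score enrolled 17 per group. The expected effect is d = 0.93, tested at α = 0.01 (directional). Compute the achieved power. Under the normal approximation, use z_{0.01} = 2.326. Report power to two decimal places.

For two equal groups, power = Φ(d·√(n/2) − z_{α}).
d·√(n/2) = 0.93 × √(17/2) = 0.93 × 2.915 = 2.711.
z_β = 2.711 − 2.326 = 0.385.
Power = Φ(0.385) = 0.650.

power ≈ 0.65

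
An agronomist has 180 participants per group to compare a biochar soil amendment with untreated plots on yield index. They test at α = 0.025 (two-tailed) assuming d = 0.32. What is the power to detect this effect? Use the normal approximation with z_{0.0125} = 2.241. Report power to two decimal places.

power ≈ 0.79

For two equal groups, power = Φ(d·√(n/2) − z_{α/2}).
d·√(n/2) = 0.32 × √(180/2) = 0.32 × 9.487 = 3.036.
z_β = 3.036 − 2.241 = 0.795.
Power = Φ(0.795) = 0.787.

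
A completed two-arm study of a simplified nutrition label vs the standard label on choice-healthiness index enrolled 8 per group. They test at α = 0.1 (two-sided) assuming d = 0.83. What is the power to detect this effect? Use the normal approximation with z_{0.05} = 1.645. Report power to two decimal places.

For two equal groups, power = Φ(d·√(n/2) − z_{α/2}).
d·√(n/2) = 0.83 × √(8/2) = 0.83 × 2.000 = 1.660.
z_β = 1.660 − 1.645 = 0.015.
Power = Φ(0.015) = 0.506.

power ≈ 0.51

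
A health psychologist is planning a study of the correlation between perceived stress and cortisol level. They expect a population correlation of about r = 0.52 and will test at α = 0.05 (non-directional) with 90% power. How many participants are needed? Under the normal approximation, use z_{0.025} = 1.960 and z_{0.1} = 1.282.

n = 35

Fisher's z: C = ½·ln((1+r)/(1−r)) = ½·ln(3.1667) = 0.5763.
n = ((z_{α/2} + z_β)/C)² + 3.
(1.960 + 1.282) / 0.5763 = 3.242 / 0.5763 = 5.626.
n = 5.626² + 3 = 31.65 + 3 = 34.6.
Round up.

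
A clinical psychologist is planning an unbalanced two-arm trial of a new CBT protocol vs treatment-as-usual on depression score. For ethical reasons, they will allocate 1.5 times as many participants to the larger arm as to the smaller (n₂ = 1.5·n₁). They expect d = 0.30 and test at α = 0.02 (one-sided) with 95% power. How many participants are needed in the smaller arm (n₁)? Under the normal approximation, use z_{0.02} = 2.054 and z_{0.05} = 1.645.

With allocation ratio k = n₂/n₁ = 1.5, Var(x̄₁−x̄₂) = σ²(1/n₁ + 1/(k·n₁)) = σ²·(k+1)/(k·n₁).
So n₁ = (1 + 1/k)·((z_{α} + z_β)/d)² = 1.667 × (3.699/0.30)².
n₁ = 1.667 × 152.03 = 253.4.
Round up: n₁ = 254, giving n₂ = 1.5 × 254 = 381.

n₁ = 254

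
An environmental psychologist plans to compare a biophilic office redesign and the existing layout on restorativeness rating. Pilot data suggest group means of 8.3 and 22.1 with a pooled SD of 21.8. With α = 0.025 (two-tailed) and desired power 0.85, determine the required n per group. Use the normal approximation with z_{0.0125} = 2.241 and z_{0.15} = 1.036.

n = 54 per group

Cohen's d = |M₁ − M₂| / SD_pooled = |8.3 − 22.1| / 21.8 = 13.8 / 21.8 = 0.633.
For two independent groups with equal n: n = 2·((z_{α/2} + z_β) / d)².
z_{α/2} + z_β = 2.241 + 1.036 = 3.277.
n = 2 × (3.277 / 0.633)² = 2 × 5.177² = 2 × 26.80 = 53.6.
Round up to the next whole participant.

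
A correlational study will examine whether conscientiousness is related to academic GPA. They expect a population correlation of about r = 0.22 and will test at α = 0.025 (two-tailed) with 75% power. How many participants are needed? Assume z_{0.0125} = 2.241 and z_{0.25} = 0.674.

Fisher's z: C = ½·ln((1+r)/(1−r)) = ½·ln(1.5641) = 0.2237.
n = ((z_{α/2} + z_β)/C)² + 3.
(2.241 + 0.674) / 0.2237 = 2.915 / 0.2237 = 13.031.
n = 13.031² + 3 = 169.80 + 3 = 172.8.
Round up.

n = 173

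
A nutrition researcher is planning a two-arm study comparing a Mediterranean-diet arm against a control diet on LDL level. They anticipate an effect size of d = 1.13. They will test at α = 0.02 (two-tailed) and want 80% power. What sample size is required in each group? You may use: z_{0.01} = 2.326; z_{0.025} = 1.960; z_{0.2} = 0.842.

n = 16 per group

For two independent groups with equal n: n = 2·((z_{α/2} + z_β) / d)².
z_{α/2} + z_β = 2.326 + 0.842 = 3.168.
n = 2 × (3.168 / 1.13)² = 2 × 2.804² = 2 × 7.86 = 15.7.
Round up to the next whole participant.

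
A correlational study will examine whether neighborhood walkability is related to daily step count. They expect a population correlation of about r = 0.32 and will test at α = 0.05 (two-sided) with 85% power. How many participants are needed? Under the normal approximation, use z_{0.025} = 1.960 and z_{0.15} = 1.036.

n = 85

Fisher's z: C = ½·ln((1+r)/(1−r)) = ½·ln(1.9412) = 0.3316.
n = ((z_{α/2} + z_β)/C)² + 3.
(1.960 + 1.036) / 0.3316 = 2.996 / 0.3316 = 9.035.
n = 9.035² + 3 = 81.63 + 3 = 84.6.
Round up.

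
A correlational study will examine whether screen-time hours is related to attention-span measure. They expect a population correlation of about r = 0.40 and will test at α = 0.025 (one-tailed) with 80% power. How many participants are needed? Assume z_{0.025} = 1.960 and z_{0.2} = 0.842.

n = 47

Fisher's z: C = ½·ln((1+r)/(1−r)) = ½·ln(2.3333) = 0.4236.
n = ((z_{α} + z_β)/C)² + 3.
(1.960 + 0.842) / 0.4236 = 2.802 / 0.4236 = 6.615.
n = 6.615² + 3 = 43.75 + 3 = 46.8.
Round up.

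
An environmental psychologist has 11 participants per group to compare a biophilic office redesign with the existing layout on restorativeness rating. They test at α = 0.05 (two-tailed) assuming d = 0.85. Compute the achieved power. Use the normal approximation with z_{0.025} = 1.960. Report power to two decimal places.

For two equal groups, power = Φ(d·√(n/2) − z_{α/2}).
d·√(n/2) = 0.85 × √(11/2) = 0.85 × 2.345 = 1.993.
z_β = 1.993 − 1.960 = 0.033.
Power = Φ(0.033) = 0.513.

power ≈ 0.51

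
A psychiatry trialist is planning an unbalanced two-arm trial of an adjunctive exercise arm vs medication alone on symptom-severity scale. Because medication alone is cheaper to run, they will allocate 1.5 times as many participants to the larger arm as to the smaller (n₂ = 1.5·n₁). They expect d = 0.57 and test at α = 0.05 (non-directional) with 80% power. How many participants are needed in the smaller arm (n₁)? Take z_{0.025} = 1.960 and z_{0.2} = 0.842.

With allocation ratio k = n₂/n₁ = 1.5, Var(x̄₁−x̄₂) = σ²(1/n₁ + 1/(k·n₁)) = σ²·(k+1)/(k·n₁).
So n₁ = (1 + 1/k)·((z_{α/2} + z_β)/d)² = 1.667 × (2.802/0.57)².
n₁ = 1.667 × 24.16 = 40.3.
Round up: n₁ = 41, giving n₂ = ⌈1.5 × 41⌉ = ⌈61.5⌉ = 62.

n₁ = 41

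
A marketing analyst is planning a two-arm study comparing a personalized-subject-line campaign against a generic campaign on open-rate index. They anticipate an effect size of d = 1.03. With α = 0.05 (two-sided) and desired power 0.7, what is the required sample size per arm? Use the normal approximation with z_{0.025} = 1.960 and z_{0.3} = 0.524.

For two independent groups with equal n: n = 2·((z_{α/2} + z_β) / d)².
z_{α/2} + z_β = 1.960 + 0.524 = 2.484.
n = 2 × (2.484 / 1.03)² = 2 × 2.412² = 2 × 5.82 = 11.6.
Round up to the next whole participant.

n = 12 per group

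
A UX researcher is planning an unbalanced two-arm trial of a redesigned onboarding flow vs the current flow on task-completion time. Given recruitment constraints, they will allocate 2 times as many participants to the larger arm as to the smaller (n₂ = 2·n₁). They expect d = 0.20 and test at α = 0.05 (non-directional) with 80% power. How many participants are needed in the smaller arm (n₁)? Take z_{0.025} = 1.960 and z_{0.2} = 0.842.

With allocation ratio k = n₂/n₁ = 2, Var(x̄₁−x̄₂) = σ²(1/n₁ + 1/(k·n₁)) = σ²·(k+1)/(k·n₁).
So n₁ = (1 + 1/k)·((z_{α/2} + z_β)/d)² = 1.500 × (2.802/0.20)².
n₁ = 1.500 × 196.28 = 294.4.
Round up: n₁ = 295, giving n₂ = 2 × 295 = 590.

n₁ = 295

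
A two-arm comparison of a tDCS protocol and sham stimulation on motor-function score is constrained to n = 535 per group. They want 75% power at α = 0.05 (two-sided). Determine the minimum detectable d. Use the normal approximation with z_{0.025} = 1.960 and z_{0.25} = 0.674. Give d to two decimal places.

For two independent groups of n = 535 each: d_min = (z_{α/2} + z_β)·√(2/n).
z-sum = 1.960 + 0.674 = 2.634.
d_min = 2.634 × √(2/535) = 2.634 × 0.0611 = 0.161.

d_min ≈ 0.16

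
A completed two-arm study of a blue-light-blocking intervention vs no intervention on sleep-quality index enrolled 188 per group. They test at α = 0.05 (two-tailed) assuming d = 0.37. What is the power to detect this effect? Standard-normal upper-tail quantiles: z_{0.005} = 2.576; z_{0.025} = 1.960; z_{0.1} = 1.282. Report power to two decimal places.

For two equal groups, power = Φ(d·√(n/2) − z_{α/2}).
d·√(n/2) = 0.37 × √(188/2) = 0.37 × 9.695 = 3.587.
z_β = 3.587 − 1.960 = 1.627.
Power = Φ(1.627) = 0.948.

power ≈ 0.95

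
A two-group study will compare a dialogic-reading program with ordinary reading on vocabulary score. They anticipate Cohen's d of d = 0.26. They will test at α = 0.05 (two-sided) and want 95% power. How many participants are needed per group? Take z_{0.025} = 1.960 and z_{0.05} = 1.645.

n = 385 per group

For two independent groups with equal n: n = 2·((z_{α/2} + z_β) / d)².
z_{α/2} + z_β = 1.960 + 1.645 = 3.605.
n = 2 × (3.605 / 0.26)² = 2 × 13.865² = 2 × 192.25 = 384.5.
Round up to the next whole participant.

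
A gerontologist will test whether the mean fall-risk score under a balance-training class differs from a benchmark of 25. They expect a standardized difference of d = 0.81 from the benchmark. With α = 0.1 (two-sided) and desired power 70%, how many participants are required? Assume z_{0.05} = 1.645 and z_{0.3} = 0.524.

For a one-sample test: n = ((z_{α/2} + z_β) / d)².
z_{α/2} + z_β = 1.645 + 0.524 = 2.169.
n = (2.169 / 0.81)² = 2.678² = 7.17.
Round up.

n = 8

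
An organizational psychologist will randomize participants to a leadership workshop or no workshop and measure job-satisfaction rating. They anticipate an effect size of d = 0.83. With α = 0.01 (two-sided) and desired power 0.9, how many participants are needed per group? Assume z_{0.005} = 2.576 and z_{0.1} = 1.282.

For two independent groups with equal n: n = 2·((z_{α/2} + z_β) / d)².
z_{α/2} + z_β = 2.576 + 1.282 = 3.858.
n = 2 × (3.858 / 0.83)² = 2 × 4.648² = 2 × 21.61 = 43.2.
Round up to the next whole participant.

n = 44 per group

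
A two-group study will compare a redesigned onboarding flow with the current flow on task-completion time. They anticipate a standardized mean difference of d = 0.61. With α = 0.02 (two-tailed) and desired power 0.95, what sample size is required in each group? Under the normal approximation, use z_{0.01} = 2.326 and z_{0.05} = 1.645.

For two independent groups with equal n: n = 2·((z_{α/2} + z_β) / d)².
z_{α/2} + z_β = 2.326 + 1.645 = 3.971.
n = 2 × (3.971 / 0.61)² = 2 × 6.510² = 2 × 42.38 = 84.8.
Round up to the next whole participant.

n = 85 per group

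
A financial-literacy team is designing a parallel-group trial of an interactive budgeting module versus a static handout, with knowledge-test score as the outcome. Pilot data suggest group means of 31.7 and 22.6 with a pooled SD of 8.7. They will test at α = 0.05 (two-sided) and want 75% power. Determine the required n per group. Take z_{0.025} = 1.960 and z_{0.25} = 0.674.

Cohen's d = |M₁ − M₂| / SD_pooled = |31.7 − 22.6| / 8.7 = 9.1 / 8.7 = 1.046.
For two independent groups with equal n: n = 2·((z_{α/2} + z_β) / d)².
z_{α/2} + z_β = 1.960 + 0.674 = 2.634.
n = 2 × (2.634 / 1.046)² = 2 × 2.518² = 2 × 6.34 = 12.7.
Round up to the next whole participant.

n = 13 per group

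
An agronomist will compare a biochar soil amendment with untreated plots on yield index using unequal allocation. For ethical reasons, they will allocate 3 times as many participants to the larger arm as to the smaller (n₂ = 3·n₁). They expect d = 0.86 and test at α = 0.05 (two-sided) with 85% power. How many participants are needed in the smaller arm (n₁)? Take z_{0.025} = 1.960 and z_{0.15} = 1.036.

With allocation ratio k = n₂/n₁ = 3, Var(x̄₁−x̄₂) = σ²(1/n₁ + 1/(k·n₁)) = σ²·(k+1)/(k·n₁).
So n₁ = (1 + 1/k)·((z_{α/2} + z_β)/d)² = 1.333 × (2.996/0.86)².
n₁ = 1.333 × 12.14 = 16.2.
Round up: n₁ = 17, giving n₂ = 3 × 17 = 51.

n₁ = 17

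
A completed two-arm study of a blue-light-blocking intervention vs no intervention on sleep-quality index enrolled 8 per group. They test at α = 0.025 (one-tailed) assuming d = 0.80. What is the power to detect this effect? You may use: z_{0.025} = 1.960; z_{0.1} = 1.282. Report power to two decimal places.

For two equal groups, power = Φ(d·√(n/2) − z_{α}).
d·√(n/2) = 0.80 × √(8/2) = 0.80 × 2.000 = 1.600.
z_β = 1.600 − 1.960 = -0.360.
Power = Φ(-0.360) = 0.359.

power ≈ 0.36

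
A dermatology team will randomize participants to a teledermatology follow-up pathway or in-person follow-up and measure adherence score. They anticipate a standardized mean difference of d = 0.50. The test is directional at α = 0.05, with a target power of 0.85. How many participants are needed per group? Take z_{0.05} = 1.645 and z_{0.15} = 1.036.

For two independent groups with equal n: n = 2·((z_{α} + z_β) / d)².
z_{α} + z_β = 1.645 + 1.036 = 2.681.
n = 2 × (2.681 / 0.50)² = 2 × 5.362² = 2 × 28.75 = 57.5.
Round up to the next whole participant.

n = 58 per group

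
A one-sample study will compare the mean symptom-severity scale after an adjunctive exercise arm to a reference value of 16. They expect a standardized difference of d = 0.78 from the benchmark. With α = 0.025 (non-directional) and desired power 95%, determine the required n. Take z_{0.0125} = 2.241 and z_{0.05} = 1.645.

For a one-sample test: n = ((z_{α/2} + z_β) / d)².
z_{α/2} + z_β = 2.241 + 1.645 = 3.886.
n = (3.886 / 0.78)² = 4.982² = 24.82.
Round up.

n = 25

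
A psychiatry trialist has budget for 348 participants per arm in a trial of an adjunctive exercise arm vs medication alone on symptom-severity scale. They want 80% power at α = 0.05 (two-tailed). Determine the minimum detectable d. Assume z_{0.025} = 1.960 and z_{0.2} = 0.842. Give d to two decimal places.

For two independent groups of n = 348 each: d_min = (z_{α/2} + z_β)·√(2/n).
z-sum = 1.960 + 0.842 = 2.802.
d_min = 2.802 × √(2/348) = 2.802 × 0.0758 = 0.212.

d_min ≈ 0.21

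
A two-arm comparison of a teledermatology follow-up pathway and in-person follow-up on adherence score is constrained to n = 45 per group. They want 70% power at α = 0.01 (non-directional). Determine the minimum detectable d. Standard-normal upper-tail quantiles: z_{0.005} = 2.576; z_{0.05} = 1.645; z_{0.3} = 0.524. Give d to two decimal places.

For two independent groups of n = 45 each: d_min = (z_{α/2} + z_β)·√(2/n).
z-sum = 2.576 + 0.524 = 3.100.
d_min = 3.100 × √(2/45) = 3.100 × 0.2108 = 0.654.

d_min ≈ 0.65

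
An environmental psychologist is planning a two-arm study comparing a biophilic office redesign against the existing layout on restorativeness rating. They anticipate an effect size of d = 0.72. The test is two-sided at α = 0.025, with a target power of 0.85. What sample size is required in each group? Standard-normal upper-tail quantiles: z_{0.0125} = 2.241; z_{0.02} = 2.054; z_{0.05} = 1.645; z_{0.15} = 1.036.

n = 42 per group

For two independent groups with equal n: n = 2·((z_{α/2} + z_β) / d)².
z_{α/2} + z_β = 2.241 + 1.036 = 3.277.
n = 2 × (3.277 / 0.72)² = 2 × 4.551² = 2 × 20.72 = 41.4.
Round up to the next whole participant.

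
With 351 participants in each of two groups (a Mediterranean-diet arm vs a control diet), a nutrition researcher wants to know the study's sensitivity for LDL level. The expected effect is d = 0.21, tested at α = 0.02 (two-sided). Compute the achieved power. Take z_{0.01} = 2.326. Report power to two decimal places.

For two equal groups, power = Φ(d·√(n/2) − z_{α/2}).
d·√(n/2) = 0.21 × √(351/2) = 0.21 × 13.248 = 2.782.
z_β = 2.782 − 2.326 = 0.456.
Power = Φ(0.456) = 0.676.

power ≈ 0.68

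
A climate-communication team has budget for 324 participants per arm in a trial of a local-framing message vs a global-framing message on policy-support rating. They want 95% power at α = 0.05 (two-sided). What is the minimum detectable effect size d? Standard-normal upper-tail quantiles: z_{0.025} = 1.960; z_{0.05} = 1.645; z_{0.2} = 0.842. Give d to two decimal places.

For two independent groups of n = 324 each: d_min = (z_{α/2} + z_β)·√(2/n).
z-sum = 1.960 + 1.645 = 3.605.
d_min = 3.605 × √(2/324) = 3.605 × 0.0786 = 0.283.

d_min ≈ 0.28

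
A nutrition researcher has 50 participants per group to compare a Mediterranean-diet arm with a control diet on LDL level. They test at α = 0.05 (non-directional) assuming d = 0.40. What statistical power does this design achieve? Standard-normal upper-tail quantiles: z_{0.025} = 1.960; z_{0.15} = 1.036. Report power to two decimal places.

For two equal groups, power = Φ(d·√(n/2) − z_{α/2}).
d·√(n/2) = 0.40 × √(50/2) = 0.40 × 5.000 = 2.000.
z_β = 2.000 − 1.960 = 0.040.
Power = Φ(0.040) = 0.516.

power ≈ 0.52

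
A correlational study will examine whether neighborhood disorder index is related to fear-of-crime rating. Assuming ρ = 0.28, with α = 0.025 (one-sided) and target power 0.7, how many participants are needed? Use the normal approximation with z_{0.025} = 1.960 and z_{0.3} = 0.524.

Fisher's z: C = ½·ln((1+r)/(1−r)) = ½·ln(1.7778) = 0.2877.
n = ((z_{α} + z_β)/C)² + 3.
(1.960 + 0.524) / 0.2877 = 2.484 / 0.2877 = 8.634.
n = 8.634² + 3 = 74.55 + 3 = 77.5.
Round up.

n = 78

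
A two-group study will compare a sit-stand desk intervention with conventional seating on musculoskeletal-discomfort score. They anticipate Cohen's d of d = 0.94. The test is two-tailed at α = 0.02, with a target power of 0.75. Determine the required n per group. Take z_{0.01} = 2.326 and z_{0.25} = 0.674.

n = 21 per group

For two independent groups with equal n: n = 2·((z_{α/2} + z_β) / d)².
z_{α/2} + z_β = 2.326 + 0.674 = 3.000.
n = 2 × (3.000 / 0.94)² = 2 × 3.191² = 2 × 10.19 = 20.4.
Round up to the next whole participant.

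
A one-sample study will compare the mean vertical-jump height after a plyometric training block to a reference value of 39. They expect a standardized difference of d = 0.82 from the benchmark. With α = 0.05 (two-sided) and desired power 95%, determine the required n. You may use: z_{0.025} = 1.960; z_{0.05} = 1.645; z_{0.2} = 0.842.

n = 20

For a one-sample test: n = ((z_{α/2} + z_β) / d)².
z_{α/2} + z_β = 1.960 + 1.645 = 3.605.
n = (3.605 / 0.82)² = 4.396² = 19.33.
Round up.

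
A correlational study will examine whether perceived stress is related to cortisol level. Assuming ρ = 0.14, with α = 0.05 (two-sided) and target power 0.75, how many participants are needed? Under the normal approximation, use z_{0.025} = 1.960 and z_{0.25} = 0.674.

Fisher's z: C = ½·ln((1+r)/(1−r)) = ½·ln(1.3256) = 0.1409.
n = ((z_{α/2} + z_β)/C)² + 3.
(1.960 + 0.674) / 0.1409 = 2.634 / 0.1409 = 18.694.
n = 18.694² + 3 = 349.47 + 3 = 352.5.
Round up.

n = 353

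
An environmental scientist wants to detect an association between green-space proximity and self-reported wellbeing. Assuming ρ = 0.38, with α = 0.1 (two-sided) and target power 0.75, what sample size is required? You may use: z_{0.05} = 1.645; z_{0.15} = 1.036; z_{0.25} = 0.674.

n = 37

Fisher's z: C = ½·ln((1+r)/(1−r)) = ½·ln(2.2258) = 0.4001.
n = ((z_{α/2} + z_β)/C)² + 3.
(1.645 + 0.674) / 0.4001 = 2.319 / 0.4001 = 5.796.
n = 5.796² + 3 = 33.59 + 3 = 36.6.
Round up.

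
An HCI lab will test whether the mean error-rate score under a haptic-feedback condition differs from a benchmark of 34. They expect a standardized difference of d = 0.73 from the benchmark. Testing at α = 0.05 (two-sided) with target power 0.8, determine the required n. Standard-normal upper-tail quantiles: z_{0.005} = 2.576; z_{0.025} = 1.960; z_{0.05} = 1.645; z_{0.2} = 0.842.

For a one-sample test: n = ((z_{α/2} + z_β) / d)².
z_{α/2} + z_β = 1.960 + 0.842 = 2.802.
n = (2.802 / 0.73)² = 3.838² = 14.73.
Round up.

n = 15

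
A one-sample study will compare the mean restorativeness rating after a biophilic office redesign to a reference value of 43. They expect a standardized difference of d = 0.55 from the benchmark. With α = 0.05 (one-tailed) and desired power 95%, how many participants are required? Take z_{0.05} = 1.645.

n = 36

For a one-sample test: n = ((z_{α} + z_β) / d)².
z_{α} + z_β = 1.645 + 1.645 = 3.290.
n = (3.290 / 0.55)² = 5.982² = 35.78.
Round up.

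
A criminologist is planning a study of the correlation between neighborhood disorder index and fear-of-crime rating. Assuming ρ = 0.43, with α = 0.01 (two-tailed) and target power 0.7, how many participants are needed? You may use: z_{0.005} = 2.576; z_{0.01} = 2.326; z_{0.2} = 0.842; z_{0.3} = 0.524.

n = 49

Fisher's z: C = ½·ln((1+r)/(1−r)) = ½·ln(2.5088) = 0.4599.
n = ((z_{α/2} + z_β)/C)² + 3.
(2.576 + 0.524) / 0.4599 = 3.100 / 0.4599 = 6.741.
n = 6.741² + 3 = 45.44 + 3 = 48.4.
Round up.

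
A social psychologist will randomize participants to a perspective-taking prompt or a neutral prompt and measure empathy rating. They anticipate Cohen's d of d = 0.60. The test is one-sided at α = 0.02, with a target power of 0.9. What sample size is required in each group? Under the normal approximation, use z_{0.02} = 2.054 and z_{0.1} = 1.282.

n = 62 per group

For two independent groups with equal n: n = 2·((z_{α} + z_β) / d)².
z_{α} + z_β = 2.054 + 1.282 = 3.336.
n = 2 × (3.336 / 0.60)² = 2 × 5.560² = 2 × 30.91 = 61.8.
Round up to the next whole participant.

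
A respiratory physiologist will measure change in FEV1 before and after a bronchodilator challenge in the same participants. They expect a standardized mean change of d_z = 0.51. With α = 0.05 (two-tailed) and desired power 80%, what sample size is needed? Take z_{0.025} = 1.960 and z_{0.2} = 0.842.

n = 31 pairs

For a paired (one-sample on differences) test: n = ((z_{α/2} + z_β) / d)².
z_{α/2} + z_β = 1.960 + 0.842 = 2.802.
n = (2.802 / 0.51)² = 5.494² = 30.19.
Round up.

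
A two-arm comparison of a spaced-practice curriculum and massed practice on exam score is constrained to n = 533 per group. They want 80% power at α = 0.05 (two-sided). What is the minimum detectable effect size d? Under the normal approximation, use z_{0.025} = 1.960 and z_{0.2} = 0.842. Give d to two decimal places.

For two independent groups of n = 533 each: d_min = (z_{α/2} + z_β)·√(2/n).
z-sum = 1.960 + 0.842 = 2.802.
d_min = 2.802 × √(2/533) = 2.802 × 0.0613 = 0.172.

d_min ≈ 0.17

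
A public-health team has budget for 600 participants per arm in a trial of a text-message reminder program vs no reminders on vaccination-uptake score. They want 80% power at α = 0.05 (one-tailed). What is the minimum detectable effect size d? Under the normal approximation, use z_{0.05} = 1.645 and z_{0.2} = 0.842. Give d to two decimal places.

d_min ≈ 0.14

For two independent groups of n = 600 each: d_min = (z_{α} + z_β)·√(2/n).
z-sum = 1.645 + 0.842 = 2.487.
d_min = 2.487 × √(2/600) = 2.487 × 0.0577 = 0.144.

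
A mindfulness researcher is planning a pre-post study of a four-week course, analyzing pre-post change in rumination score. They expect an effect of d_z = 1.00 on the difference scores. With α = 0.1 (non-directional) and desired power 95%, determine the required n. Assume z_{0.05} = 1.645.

For a paired (one-sample on differences) test: n = ((z_{α/2} + z_β) / d)².
z_{α/2} + z_β = 1.645 + 1.645 = 3.290.
n = (3.290 / 1.00)² = 3.290² = 10.82.
Round up.

n = 11 pairs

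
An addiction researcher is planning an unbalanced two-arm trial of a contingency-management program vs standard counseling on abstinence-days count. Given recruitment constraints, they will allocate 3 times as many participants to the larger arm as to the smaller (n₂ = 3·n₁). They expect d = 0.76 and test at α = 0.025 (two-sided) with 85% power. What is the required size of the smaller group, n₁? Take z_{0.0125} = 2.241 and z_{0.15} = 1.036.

n₁ = 25

With allocation ratio k = n₂/n₁ = 3, Var(x̄₁−x̄₂) = σ²(1/n₁ + 1/(k·n₁)) = σ²·(k+1)/(k·n₁).
So n₁ = (1 + 1/k)·((z_{α/2} + z_β)/d)² = 1.333 × (3.277/0.76)².
n₁ = 1.333 × 18.59 = 24.8.
Round up: n₁ = 25, giving n₂ = 3 × 25 = 75.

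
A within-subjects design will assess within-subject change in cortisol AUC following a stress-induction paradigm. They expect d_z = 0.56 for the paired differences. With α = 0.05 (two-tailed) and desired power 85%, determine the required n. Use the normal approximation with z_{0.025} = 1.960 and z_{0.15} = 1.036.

For a paired (one-sample on differences) test: n = ((z_{α/2} + z_β) / d)².
z_{α/2} + z_β = 1.960 + 1.036 = 2.996.
n = (2.996 / 0.56)² = 5.350² = 28.62.
Round up.

n = 29 pairs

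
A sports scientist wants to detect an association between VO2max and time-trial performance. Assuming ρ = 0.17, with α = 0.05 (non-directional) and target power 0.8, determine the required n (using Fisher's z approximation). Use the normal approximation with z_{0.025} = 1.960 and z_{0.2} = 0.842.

Fisher's z: C = ½·ln((1+r)/(1−r)) = ½·ln(1.4096) = 0.1717.
n = ((z_{α/2} + z_β)/C)² + 3.
(1.960 + 0.842) / 0.1717 = 2.802 / 0.1717 = 16.319.
n = 16.319² + 3 = 266.32 + 3 = 269.3.
Round up.

n = 270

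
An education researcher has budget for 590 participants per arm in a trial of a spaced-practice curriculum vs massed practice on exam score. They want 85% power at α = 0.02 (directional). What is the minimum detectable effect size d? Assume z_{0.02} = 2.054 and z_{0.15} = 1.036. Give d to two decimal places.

For two independent groups of n = 590 each: d_min = (z_{α} + z_β)·√(2/n).
z-sum = 2.054 + 1.036 = 3.090.
d_min = 3.090 × √(2/590) = 3.090 × 0.0582 = 0.180.

d_min ≈ 0.18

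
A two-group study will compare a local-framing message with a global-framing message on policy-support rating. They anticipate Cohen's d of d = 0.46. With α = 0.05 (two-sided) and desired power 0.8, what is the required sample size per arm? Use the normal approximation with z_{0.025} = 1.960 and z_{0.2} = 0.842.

n = 75 per group

For two independent groups with equal n: n = 2·((z_{α/2} + z_β) / d)².
z_{α/2} + z_β = 1.960 + 0.842 = 2.802.
n = 2 × (2.802 / 0.46)² = 2 × 6.091² = 2 × 37.10 = 74.2.
Round up to the next whole participant.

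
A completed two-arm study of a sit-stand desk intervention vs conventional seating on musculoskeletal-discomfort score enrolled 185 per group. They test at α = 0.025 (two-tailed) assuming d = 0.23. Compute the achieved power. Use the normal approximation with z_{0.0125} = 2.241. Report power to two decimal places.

For two equal groups, power = Φ(d·√(n/2) − z_{α/2}).
d·√(n/2) = 0.23 × √(185/2) = 0.23 × 9.618 = 2.212.
z_β = 2.212 − 2.241 = -0.029.
Power = Φ(-0.029) = 0.488.

power ≈ 0.49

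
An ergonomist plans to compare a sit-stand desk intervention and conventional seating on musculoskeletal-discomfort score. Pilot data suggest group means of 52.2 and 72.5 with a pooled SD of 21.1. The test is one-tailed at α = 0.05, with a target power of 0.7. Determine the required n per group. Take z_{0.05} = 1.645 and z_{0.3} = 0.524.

Cohen's d = |M₁ − M₂| / SD_pooled = |52.2 − 72.5| / 21.1 = 20.3 / 21.1 = 0.962.
For two independent groups with equal n: n = 2·((z_{α} + z_β) / d)².
z_{α} + z_β = 1.645 + 0.524 = 2.169.
n = 2 × (2.169 / 0.962)² = 2 × 2.255² = 2 × 5.08 = 10.2.
Round up to the next whole participant.

n = 11 per group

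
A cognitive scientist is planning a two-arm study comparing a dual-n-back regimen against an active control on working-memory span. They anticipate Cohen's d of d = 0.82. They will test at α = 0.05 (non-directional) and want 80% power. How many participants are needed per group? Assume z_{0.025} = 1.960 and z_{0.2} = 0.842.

n = 24 per group

For two independent groups with equal n: n = 2·((z_{α/2} + z_β) / d)².
z_{α/2} + z_β = 1.960 + 0.842 = 2.802.
n = 2 × (2.802 / 0.82)² = 2 × 3.417² = 2 × 11.68 = 23.4.
Round up to the next whole participant.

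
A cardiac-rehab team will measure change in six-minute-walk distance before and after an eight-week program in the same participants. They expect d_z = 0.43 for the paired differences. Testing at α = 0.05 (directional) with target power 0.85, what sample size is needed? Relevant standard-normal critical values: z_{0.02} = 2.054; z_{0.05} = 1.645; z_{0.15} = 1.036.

For a paired (one-sample on differences) test: n = ((z_{α} + z_β) / d)².
z_{α} + z_β = 1.645 + 1.036 = 2.681.
n = (2.681 / 0.43)² = 6.235² = 38.87.
Round up.

n = 39 pairs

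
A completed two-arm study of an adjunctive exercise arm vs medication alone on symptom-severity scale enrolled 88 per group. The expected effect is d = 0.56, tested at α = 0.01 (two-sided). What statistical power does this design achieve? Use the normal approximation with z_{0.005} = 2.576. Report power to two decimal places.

power ≈ 0.87

For two equal groups, power = Φ(d·√(n/2) − z_{α/2}).
d·√(n/2) = 0.56 × √(88/2) = 0.56 × 6.633 = 3.715.
z_β = 3.715 − 2.576 = 1.139.
Power = Φ(1.139) = 0.873.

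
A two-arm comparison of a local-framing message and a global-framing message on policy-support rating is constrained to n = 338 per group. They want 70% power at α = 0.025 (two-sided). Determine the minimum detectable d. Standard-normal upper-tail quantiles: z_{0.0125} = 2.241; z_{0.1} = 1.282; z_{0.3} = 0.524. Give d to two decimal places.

d_min ≈ 0.21

For two independent groups of n = 338 each: d_min = (z_{α/2} + z_β)·√(2/n).
z-sum = 2.241 + 0.524 = 2.765.
d_min = 2.765 × √(2/338) = 2.765 × 0.0769 = 0.213.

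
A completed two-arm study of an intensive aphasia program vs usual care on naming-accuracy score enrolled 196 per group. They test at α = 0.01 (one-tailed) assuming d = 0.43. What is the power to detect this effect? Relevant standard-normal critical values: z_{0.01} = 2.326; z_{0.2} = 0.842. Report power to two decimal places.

power ≈ 0.97

For two equal groups, power = Φ(d·√(n/2) − z_{α}).
d·√(n/2) = 0.43 × √(196/2) = 0.43 × 9.899 = 4.257.
z_β = 4.257 − 2.326 = 1.931.
Power = Φ(1.931) = 0.973.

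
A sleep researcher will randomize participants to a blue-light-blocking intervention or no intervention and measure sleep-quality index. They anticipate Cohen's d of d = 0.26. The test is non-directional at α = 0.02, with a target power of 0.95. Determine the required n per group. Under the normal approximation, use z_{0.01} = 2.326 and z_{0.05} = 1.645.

For two independent groups with equal n: n = 2·((z_{α/2} + z_β) / d)².
z_{α/2} + z_β = 2.326 + 1.645 = 3.971.
n = 2 × (3.971 / 0.26)² = 2 × 15.273² = 2 × 233.27 = 466.5.
Round up to the next whole participant.

n = 467 per group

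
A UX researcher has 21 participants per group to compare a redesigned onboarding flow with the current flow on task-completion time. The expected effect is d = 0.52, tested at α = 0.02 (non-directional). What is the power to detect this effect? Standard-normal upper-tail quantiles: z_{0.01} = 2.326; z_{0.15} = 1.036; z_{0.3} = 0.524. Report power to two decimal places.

power ≈ 0.26

For two equal groups, power = Φ(d·√(n/2) − z_{α/2}).
d·√(n/2) = 0.52 × √(21/2) = 0.52 × 3.240 = 1.685.
z_β = 1.685 − 2.326 = -0.641.
Power = Φ(-0.641) = 0.261.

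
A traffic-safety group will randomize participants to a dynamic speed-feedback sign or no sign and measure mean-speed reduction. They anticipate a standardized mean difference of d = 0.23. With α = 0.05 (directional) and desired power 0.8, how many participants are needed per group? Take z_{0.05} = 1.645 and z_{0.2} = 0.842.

For two independent groups with equal n: n = 2·((z_{α} + z_β) / d)².
z_{α} + z_β = 1.645 + 0.842 = 2.487.
n = 2 × (2.487 / 0.23)² = 2 × 10.813² = 2 × 116.92 = 233.8.
Round up to the next whole participant.

n = 234 per group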